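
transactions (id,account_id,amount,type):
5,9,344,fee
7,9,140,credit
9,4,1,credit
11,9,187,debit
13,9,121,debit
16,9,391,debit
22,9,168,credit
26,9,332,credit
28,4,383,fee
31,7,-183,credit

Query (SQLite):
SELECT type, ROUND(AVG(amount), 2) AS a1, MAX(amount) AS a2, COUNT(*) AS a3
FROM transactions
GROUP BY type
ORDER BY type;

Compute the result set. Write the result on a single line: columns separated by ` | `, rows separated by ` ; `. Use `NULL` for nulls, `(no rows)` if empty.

credit | 91.6 | 332 | 5 ; debit | 233 | 391 | 3 ; fee | 363.5 | 383 | 2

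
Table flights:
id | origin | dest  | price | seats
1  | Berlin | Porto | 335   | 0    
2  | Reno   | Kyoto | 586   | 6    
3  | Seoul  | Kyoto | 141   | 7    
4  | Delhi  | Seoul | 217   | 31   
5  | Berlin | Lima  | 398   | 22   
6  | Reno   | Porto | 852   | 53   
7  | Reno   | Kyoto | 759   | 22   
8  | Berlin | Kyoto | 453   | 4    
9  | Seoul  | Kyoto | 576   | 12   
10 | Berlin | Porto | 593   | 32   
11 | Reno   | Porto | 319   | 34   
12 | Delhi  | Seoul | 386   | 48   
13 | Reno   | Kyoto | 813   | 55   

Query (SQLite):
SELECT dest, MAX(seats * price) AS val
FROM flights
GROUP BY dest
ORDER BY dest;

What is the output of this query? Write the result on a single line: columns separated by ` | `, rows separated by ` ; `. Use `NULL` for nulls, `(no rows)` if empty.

For each row compute seats * price.
Group by dest; take MAX of the expression per group.
  Kyoto: ids {2, 3, 7, 8, 9, 13} → MAX(seats * price)=44715
  Lima: ids {5} → MAX(seats * price)=8756
  Porto: ids {1, 6, 10, 11} → MAX(seats * price)=45156
  Seoul: ids {4, 12} → MAX(seats * price)=18528

Kyoto | 44715 ; Lima | 8756 ; Porto | 45156 ; Seoul | 18528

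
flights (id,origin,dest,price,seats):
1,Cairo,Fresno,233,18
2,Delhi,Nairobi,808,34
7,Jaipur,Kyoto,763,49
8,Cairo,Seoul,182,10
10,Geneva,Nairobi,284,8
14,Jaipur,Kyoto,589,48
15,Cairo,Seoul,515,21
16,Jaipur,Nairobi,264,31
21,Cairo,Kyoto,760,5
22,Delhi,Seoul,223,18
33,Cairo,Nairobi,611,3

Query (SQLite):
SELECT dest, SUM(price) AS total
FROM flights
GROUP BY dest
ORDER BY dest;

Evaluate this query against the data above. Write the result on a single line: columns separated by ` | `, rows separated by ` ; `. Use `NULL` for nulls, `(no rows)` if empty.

Fresno | 233 ; Kyoto | 2112 ; Nairobi | 1967 ; Seoul | 920

Partition flights by dest; compute SUM(price) within each group.
  Fresno: ids {1} → SUM(price)=233
  Kyoto: ids {7, 14, 21} → SUM(price)=2112
  Nairobi: ids {2, 10, 16, 33} → SUM(price)=1967
  Seoul: ids {8, 15, 22} → SUM(price)=920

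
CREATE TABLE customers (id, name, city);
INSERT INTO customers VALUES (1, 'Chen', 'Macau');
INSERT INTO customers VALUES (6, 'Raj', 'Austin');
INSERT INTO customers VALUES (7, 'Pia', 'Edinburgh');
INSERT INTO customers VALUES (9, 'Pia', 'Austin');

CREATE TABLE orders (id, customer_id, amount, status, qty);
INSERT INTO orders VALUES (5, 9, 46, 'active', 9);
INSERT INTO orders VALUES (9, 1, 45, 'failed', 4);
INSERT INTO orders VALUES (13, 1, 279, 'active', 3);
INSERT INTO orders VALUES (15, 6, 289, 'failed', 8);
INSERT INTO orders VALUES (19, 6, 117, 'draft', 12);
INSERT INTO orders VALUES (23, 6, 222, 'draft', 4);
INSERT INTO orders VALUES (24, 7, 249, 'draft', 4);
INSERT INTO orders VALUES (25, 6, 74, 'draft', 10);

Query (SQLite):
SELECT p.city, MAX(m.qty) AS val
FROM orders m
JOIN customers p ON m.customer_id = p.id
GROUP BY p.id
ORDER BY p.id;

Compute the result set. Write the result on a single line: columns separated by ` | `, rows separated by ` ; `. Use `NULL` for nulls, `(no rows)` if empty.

Macau | 4 ; Austin | 12 ; Edinburgh | 4 ; Austin | 9

Join each orders row to its customers via customer_id.
Group joined rows by customers.id; compute MAX(m.qty) per group.
  1: ids {9, 13} → MAX(m.qty)=4
  6: ids {15, 19, 23, 25} → MAX(m.qty)=12
  7: ids {24} → MAX(m.qty)=4
  9: ids {5} → MAX(m.qty)=9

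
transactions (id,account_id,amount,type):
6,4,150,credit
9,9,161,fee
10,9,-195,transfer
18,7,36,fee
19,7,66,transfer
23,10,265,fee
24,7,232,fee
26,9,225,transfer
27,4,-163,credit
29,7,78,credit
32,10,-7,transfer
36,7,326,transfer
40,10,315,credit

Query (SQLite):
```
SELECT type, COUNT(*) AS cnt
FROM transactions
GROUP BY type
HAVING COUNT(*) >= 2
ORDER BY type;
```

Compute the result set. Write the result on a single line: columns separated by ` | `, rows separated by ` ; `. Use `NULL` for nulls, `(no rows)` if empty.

Partition transactions by type; compute COUNT(*) within each group.
HAVING: keep groups with count ≥ 2.
  credit: ids {6, 27, 29, 40} → COUNT(*)=4
  fee: ids {9, 18, 23, 24} → COUNT(*)=4
  transfer: ids {10, 19, 26, 32, 36} → COUNT(*)=5

credit | 4 ; fee | 4 ; transfer | 5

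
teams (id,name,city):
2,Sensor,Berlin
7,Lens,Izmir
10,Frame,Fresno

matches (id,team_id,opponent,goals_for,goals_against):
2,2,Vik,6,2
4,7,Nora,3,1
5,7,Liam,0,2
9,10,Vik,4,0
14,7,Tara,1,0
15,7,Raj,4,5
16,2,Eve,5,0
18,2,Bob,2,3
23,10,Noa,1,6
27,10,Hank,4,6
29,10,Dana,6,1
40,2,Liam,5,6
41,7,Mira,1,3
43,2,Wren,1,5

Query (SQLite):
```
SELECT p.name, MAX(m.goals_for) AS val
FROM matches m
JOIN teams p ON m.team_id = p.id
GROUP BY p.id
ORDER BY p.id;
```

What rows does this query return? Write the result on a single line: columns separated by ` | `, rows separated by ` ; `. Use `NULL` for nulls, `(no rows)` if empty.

Join each matches row to its teams via team_id.
Group joined rows by teams.id; compute MAX(m.goals_for) per group.
  2: ids {2, 16, 18, 40, 43} → MAX(m.goals_for)=6
  7: ids {4, 5, 14, 15, 41} → MAX(m.goals_for)=4
  10: ids {9, 23, 27, 29} → MAX(m.goals_for)=6

Sensor | 6 ; Lens | 4 ; Frame | 6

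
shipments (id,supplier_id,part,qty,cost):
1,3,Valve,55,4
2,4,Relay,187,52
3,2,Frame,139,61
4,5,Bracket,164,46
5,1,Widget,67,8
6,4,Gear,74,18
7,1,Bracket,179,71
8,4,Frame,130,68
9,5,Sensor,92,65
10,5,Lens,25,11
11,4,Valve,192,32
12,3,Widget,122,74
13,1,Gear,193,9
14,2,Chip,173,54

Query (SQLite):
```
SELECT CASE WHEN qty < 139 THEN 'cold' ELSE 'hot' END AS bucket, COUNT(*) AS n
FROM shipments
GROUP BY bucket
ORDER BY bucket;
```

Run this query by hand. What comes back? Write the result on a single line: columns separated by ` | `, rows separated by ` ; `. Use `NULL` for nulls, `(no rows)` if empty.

Bucket rows by qty < 139 → 'cold' else 'hot'; count each bucket.

cold | 7 ; hot | 7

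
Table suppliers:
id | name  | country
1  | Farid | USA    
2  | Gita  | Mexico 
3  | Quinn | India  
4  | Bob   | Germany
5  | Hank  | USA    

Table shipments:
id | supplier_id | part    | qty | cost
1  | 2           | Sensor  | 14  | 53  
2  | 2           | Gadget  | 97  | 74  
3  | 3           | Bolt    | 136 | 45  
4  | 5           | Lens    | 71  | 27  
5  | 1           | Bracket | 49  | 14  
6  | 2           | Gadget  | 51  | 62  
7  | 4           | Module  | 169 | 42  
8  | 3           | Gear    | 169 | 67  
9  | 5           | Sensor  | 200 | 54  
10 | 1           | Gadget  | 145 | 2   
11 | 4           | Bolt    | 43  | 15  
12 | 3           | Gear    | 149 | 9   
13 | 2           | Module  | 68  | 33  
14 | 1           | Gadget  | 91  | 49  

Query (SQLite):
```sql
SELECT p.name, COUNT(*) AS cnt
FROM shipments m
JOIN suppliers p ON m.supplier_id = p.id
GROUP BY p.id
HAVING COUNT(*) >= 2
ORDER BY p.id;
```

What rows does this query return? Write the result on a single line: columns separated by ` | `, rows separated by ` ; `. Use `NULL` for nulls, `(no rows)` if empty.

Farid | 3 ; Gita | 4 ; Quinn | 3 ; Bob | 2 ; Hank | 2

Join each shipments row to its suppliers via supplier_id.
Group joined rows by suppliers.id; compute COUNT(*) per group.
HAVING: keep groups with count ≥ 2.
  1: ids {5, 10, 14} → COUNT(*)=3
  2: ids {1, 2, 6, 13} → COUNT(*)=4
  3: ids {3, 8, 12} → COUNT(*)=3
  4: ids {7, 11} → COUNT(*)=2
  5: ids {4, 9} → COUNT(*)=2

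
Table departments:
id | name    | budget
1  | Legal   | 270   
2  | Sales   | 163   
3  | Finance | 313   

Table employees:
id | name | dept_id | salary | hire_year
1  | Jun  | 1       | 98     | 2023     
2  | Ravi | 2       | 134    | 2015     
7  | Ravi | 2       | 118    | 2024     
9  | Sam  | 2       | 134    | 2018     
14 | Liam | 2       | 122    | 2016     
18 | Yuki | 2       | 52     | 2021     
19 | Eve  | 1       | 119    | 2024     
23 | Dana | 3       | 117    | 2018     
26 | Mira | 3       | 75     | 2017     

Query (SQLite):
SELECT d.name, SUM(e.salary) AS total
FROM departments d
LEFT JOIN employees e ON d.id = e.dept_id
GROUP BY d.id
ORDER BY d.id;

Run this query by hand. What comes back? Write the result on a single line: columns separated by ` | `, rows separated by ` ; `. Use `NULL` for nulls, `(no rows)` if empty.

LEFT JOIN keeps every departments row; unmatched ones get NULL for employees columns.
Group by departments.id and compute SUM(e.salary). SUM over an all-NULL group is NULL.
  1: ids {1, 19} → SUM(e.salary)=217
  2: ids {2, 7, 9, 14, 18} → SUM(e.salary)=560
  3: ids {23, 26} → SUM(e.salary)=192

Legal | 217 ; Sales | 560 ; Finance | 192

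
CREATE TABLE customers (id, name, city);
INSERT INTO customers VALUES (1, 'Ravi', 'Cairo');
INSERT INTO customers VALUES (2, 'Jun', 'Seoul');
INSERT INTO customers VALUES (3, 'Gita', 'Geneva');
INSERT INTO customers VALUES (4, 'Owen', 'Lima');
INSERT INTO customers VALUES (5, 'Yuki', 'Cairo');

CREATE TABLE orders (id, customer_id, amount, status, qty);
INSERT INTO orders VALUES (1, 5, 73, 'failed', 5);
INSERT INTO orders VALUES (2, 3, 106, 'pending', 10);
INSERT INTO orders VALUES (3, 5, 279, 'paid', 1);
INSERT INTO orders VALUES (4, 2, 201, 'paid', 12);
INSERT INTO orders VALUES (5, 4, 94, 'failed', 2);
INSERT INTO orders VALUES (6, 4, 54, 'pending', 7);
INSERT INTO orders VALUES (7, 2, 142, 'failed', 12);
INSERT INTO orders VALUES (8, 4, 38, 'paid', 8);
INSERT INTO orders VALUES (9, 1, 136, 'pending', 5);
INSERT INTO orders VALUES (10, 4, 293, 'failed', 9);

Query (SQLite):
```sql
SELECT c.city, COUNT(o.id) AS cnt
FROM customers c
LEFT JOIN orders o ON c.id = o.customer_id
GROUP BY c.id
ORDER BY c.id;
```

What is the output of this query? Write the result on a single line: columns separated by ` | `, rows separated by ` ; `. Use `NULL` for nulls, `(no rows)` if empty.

Cairo | 1 ; Seoul | 2 ; Geneva | 1 ; Lima | 4 ; Cairo | 2

LEFT JOIN keeps every customers row; unmatched ones get NULL for orders columns.
Group by customers.id and compute COUNT(o.id). COUNT(col) of an all-NULL group is 0.
  1: ids {9} → COUNT(o.id)=1
  2: ids {4, 7} → COUNT(o.id)=2
  3: ids {2} → COUNT(o.id)=1
  4: ids {5, 6, 8, 10} → COUNT(o.id)=4
  5: ids {1, 3} → COUNT(o.id)=2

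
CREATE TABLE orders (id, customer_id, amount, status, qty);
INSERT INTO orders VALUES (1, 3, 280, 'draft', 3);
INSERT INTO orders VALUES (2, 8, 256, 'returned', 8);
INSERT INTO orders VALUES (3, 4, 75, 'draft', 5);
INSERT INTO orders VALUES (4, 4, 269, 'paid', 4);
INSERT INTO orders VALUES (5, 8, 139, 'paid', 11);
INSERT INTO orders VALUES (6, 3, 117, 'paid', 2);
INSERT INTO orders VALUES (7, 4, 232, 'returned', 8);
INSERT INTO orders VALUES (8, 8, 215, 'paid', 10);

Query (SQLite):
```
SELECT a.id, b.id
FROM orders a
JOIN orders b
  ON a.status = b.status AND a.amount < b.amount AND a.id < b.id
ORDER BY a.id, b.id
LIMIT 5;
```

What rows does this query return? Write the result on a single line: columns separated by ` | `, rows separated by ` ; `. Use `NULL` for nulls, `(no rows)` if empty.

Pairs (a,b) with same status, a.amount < b.amount, a.id < b.id.
status groups: draft:{1,3} paid:{4,5,6,8} returned:{2,7}
Ordered by (a.id, b.id); first 5.

5 | 8 ; 6 | 8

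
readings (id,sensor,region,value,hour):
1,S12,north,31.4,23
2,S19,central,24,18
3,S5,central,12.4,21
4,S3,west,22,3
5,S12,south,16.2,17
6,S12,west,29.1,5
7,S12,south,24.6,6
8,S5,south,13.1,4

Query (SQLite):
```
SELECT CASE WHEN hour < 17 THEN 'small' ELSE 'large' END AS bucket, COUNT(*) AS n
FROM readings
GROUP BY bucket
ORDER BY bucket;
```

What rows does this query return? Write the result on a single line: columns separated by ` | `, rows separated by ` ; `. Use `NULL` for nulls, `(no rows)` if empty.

large | 4 ; small | 4

Bucket rows by hour < 17 → 'small' else 'large'; count each bucket.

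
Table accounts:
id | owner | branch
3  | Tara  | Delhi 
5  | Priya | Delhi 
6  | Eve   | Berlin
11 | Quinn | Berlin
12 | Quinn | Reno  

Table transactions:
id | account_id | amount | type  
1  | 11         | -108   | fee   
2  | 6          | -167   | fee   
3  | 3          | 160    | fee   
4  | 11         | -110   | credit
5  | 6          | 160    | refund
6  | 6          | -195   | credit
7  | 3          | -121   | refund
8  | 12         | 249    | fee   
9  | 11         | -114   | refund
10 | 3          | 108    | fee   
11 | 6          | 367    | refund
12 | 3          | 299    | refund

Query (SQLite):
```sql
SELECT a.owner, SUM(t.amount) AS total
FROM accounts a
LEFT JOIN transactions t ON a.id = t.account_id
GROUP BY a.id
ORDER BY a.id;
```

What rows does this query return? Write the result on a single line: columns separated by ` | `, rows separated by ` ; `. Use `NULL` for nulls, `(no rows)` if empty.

Tara | 446 ; Priya | NULL ; Eve | 165 ; Quinn | -332 ; Quinn | 249

LEFT JOIN keeps every accounts row; unmatched ones get NULL for transactions columns.
Group by accounts.id and compute SUM(t.amount). SUM over an all-NULL group is NULL.
  3: ids {3, 7, 10, 12} → SUM(t.amount)=446
  5: ids {—} → SUM(t.amount)=NULL
  6: ids {2, 5, 6, 11} → SUM(t.amount)=165
  11: ids {1, 4, 9} → SUM(t.amount)=-332
  12: ids {8} → SUM(t.amount)=249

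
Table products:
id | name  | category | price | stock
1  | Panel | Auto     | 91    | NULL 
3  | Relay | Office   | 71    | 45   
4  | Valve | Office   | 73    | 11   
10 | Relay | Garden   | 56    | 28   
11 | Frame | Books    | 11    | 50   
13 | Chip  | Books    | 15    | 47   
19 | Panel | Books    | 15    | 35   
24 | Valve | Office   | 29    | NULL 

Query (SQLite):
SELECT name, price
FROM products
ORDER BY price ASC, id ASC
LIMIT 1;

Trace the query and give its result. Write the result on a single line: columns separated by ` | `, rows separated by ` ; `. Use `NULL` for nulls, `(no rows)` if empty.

Frame | 11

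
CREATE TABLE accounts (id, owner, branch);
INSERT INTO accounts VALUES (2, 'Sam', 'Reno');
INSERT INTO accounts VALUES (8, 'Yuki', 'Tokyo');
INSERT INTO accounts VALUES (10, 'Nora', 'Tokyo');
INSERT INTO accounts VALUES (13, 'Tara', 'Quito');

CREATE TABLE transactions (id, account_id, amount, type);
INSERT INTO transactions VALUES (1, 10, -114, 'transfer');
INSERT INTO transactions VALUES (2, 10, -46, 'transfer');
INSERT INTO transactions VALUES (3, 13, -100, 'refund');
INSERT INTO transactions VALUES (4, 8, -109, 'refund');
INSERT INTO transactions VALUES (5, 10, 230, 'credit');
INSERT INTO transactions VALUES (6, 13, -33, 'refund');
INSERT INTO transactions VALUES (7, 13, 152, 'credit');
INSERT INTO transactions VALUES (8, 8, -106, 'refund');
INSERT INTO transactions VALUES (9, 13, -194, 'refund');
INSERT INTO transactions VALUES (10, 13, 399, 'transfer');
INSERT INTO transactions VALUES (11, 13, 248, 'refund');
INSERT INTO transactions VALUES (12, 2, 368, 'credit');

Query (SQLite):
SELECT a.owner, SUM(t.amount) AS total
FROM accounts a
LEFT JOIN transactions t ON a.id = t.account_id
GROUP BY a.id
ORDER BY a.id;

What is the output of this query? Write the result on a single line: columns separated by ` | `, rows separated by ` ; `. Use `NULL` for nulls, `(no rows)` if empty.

LEFT JOIN keeps every accounts row; unmatched ones get NULL for transactions columns.
Group by accounts.id and compute SUM(t.amount). SUM over an all-NULL group is NULL.
  2: ids {12} → SUM(t.amount)=368
  8: ids {4, 8} → SUM(t.amount)=-215
  10: ids {1, 2, 5} → SUM(t.amount)=70
  13: ids {3, 6, 7, 9, 10, 11} → SUM(t.amount)=472

Sam | 368 ; Yuki | -215 ; Nora | 70 ; Tara | 472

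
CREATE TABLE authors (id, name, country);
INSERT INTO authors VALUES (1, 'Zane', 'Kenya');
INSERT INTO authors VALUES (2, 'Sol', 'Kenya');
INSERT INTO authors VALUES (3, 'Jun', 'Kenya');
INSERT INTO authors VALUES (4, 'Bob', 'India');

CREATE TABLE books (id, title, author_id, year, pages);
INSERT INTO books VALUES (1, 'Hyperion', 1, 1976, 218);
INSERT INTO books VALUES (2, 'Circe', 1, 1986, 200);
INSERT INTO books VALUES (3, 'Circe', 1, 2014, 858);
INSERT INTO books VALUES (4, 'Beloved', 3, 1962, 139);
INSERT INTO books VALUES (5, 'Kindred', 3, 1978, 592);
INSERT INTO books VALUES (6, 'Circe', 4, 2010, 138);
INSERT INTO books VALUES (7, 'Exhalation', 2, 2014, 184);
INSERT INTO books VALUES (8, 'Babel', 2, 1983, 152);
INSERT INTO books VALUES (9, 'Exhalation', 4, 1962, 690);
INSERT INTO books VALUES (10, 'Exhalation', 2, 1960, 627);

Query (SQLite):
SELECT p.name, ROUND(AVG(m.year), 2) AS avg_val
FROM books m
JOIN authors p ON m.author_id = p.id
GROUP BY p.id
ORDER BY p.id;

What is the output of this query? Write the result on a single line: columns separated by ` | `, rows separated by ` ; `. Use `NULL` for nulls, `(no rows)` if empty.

Zane | 1992 ; Sol | 1985.67 ; Jun | 1970 ; Bob | 1986

Join each books row to its authors via author_id.
Group joined rows by authors.id; compute ROUND(AVG(m.year), 2) per group.
  1: ids {1, 2, 3} → ROUND(AVG(m.year), 2)=1992
  2: ids {7, 8, 10} → ROUND(AVG(m.year), 2)=1985.67
  3: ids {4, 5} → ROUND(AVG(m.year), 2)=1970
  4: ids {6, 9} → ROUND(AVG(m.year), 2)=1986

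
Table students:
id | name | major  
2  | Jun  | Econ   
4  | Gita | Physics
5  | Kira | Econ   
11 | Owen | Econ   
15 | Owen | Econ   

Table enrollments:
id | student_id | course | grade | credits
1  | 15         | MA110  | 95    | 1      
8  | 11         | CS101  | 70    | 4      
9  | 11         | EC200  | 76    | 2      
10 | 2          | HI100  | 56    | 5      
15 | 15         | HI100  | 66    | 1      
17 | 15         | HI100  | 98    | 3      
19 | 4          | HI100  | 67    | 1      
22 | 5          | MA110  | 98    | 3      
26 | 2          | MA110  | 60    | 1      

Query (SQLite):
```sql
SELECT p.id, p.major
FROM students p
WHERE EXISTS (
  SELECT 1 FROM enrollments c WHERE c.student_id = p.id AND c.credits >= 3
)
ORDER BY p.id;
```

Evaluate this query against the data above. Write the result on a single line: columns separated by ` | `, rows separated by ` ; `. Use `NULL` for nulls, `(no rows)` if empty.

2 | Econ ; 5 | Econ ; 11 | Econ ; 15 | Econ

For each students row, check whether any enrollments with matching student_id has credits >= 3.
Keep rows where that is true.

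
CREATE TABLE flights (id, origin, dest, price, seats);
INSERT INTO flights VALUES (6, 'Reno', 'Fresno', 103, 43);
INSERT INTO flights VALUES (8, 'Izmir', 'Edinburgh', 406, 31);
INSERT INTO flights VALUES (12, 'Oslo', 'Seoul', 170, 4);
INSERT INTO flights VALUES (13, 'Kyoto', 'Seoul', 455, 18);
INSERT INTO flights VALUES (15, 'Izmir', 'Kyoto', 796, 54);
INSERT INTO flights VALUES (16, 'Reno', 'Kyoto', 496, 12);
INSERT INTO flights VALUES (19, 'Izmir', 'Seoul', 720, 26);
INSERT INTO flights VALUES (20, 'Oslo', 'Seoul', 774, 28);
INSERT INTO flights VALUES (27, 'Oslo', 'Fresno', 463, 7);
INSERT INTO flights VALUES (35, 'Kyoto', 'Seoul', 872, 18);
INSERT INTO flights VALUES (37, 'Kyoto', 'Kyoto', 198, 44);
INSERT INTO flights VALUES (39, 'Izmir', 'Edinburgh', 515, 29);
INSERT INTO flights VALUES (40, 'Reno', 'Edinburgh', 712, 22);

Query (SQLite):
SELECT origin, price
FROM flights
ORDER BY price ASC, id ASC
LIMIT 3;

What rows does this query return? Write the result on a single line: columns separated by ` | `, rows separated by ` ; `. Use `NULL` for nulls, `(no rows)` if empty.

Reno | 103 ; Oslo | 170 ; Kyoto | 198

Sort by price asc, tiebreak id asc: (103, id=6), (170, id=12), (198, id=37), (406, id=8), (455, id=13), (463, id=27) …. Take first 3.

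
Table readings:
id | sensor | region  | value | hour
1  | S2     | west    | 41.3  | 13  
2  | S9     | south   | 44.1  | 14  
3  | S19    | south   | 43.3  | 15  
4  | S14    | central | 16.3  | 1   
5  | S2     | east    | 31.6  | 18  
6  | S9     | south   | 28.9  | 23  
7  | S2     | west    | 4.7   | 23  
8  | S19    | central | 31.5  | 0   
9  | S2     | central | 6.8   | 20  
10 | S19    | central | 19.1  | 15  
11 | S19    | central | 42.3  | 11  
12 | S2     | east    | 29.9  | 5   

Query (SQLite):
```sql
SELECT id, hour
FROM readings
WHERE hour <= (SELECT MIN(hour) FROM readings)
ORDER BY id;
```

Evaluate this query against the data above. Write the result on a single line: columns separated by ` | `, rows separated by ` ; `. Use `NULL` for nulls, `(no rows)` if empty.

Scalar subquery: MIN(hour) over all readings rows = 0.
Keep rows where hour <= that value.

8 | 0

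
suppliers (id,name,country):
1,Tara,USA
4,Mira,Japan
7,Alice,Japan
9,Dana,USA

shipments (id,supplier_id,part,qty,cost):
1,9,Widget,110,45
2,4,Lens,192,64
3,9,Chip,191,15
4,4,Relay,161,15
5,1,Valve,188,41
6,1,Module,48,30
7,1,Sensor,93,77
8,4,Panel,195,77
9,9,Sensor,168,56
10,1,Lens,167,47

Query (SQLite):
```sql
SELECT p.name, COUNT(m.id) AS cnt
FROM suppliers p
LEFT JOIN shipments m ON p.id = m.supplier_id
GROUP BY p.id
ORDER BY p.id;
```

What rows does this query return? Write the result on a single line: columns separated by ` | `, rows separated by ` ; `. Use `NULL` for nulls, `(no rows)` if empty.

LEFT JOIN keeps every suppliers row; unmatched ones get NULL for shipments columns.
Group by suppliers.id and compute COUNT(m.id). COUNT(col) of an all-NULL group is 0.
  1: ids {5, 6, 7, 10} → COUNT(m.id)=4
  4: ids {2, 4, 8} → COUNT(m.id)=3
  7: ids {—} → COUNT(m.id)=0
  9: ids {1, 3, 9} → COUNT(m.id)=3

Tara | 4 ; Mira | 3 ; Alice | 0 ; Dana | 3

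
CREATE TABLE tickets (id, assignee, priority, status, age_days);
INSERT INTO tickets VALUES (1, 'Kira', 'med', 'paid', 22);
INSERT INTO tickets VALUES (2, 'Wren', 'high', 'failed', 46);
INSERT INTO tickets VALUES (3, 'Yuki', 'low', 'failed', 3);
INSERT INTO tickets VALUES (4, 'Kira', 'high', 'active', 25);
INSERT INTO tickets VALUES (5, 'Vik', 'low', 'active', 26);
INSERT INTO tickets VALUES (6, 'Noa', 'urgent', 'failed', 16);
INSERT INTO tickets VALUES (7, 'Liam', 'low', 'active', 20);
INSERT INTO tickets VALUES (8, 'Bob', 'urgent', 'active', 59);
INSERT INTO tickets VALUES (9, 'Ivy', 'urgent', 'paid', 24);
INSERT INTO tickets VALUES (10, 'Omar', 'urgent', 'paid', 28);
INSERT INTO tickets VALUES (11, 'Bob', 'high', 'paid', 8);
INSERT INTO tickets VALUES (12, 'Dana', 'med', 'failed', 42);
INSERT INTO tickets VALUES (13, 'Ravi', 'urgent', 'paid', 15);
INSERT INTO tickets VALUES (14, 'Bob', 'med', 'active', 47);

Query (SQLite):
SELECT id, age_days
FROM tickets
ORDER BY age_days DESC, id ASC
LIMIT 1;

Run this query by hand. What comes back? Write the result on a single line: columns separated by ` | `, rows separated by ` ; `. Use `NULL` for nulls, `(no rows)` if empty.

8 | 59

Sort by age_days desc, tiebreak id asc: (59, id=8), (47, id=14), (46, id=2), (42, id=12) …. Take first 1.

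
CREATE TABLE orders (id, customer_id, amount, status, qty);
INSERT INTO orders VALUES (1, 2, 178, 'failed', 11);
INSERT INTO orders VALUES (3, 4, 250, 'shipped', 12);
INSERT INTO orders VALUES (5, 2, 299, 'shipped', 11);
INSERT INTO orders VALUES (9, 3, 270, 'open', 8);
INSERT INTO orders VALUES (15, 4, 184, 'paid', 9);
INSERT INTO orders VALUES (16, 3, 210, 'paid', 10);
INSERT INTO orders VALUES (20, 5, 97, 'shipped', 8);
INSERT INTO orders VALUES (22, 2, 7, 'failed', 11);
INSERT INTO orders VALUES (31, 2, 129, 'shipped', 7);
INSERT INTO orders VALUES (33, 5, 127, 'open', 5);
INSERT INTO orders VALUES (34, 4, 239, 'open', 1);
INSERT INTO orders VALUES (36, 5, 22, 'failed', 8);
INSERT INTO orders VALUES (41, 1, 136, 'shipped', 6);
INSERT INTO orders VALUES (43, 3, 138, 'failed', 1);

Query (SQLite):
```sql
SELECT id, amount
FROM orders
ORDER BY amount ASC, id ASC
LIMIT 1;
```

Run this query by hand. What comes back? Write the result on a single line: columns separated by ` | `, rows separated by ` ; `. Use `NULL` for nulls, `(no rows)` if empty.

Sort by amount asc, tiebreak id asc: (7, id=22), (22, id=36), (97, id=20), (127, id=33) …. Take first 1.

22 | 7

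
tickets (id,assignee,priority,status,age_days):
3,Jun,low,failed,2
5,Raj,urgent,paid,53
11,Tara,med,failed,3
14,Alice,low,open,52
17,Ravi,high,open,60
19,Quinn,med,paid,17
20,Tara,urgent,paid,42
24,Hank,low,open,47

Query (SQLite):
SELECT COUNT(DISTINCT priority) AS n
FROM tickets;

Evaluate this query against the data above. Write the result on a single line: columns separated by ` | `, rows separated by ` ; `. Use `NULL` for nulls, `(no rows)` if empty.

Count distinct non-NULL priority values.

4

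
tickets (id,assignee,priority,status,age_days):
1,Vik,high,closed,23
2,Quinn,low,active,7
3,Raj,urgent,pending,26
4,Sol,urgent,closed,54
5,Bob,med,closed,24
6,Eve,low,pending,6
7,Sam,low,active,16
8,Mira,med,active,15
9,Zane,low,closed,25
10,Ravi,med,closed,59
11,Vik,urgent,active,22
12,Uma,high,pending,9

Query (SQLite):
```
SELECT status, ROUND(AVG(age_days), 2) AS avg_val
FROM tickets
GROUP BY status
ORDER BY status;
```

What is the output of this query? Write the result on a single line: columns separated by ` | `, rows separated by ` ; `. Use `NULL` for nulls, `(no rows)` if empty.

active | 15 ; closed | 37 ; pending | 13.67

Partition tickets by status; compute ROUND(AVG(age_days), 2) within each group.
  active: ids {2, 7, 8, 11} → ROUND(AVG(age_days), 2)=15
  closed: ids {1, 4, 5, 9, 10} → ROUND(AVG(age_days), 2)=37
  pending: ids {3, 6, 12} → ROUND(AVG(age_days), 2)=13.67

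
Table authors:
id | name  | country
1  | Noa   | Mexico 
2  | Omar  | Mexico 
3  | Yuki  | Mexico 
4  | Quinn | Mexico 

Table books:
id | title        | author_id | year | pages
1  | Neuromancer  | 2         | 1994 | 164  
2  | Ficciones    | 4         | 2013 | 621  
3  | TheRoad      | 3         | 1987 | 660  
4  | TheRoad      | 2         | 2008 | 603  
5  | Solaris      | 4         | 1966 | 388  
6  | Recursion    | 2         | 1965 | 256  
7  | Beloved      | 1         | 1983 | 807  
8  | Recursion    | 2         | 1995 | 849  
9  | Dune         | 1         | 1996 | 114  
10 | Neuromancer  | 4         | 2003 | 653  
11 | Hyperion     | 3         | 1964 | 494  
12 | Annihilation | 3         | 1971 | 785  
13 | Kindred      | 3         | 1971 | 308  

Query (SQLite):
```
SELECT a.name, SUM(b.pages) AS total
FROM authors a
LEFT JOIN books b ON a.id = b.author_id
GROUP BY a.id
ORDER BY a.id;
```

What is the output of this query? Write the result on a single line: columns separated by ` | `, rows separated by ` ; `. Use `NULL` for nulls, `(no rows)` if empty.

LEFT JOIN keeps every authors row; unmatched ones get NULL for books columns.
Group by authors.id and compute SUM(b.pages). SUM over an all-NULL group is NULL.
  1: ids {7, 9} → SUM(b.pages)=921
  2: ids {1, 4, 6, 8} → SUM(b.pages)=1872
  3: ids {3, 11, 12, 13} → SUM(b.pages)=2247
  4: ids {2, 5, 10} → SUM(b.pages)=1662

Noa | 921 ; Omar | 1872 ; Yuki | 2247 ; Quinn | 1662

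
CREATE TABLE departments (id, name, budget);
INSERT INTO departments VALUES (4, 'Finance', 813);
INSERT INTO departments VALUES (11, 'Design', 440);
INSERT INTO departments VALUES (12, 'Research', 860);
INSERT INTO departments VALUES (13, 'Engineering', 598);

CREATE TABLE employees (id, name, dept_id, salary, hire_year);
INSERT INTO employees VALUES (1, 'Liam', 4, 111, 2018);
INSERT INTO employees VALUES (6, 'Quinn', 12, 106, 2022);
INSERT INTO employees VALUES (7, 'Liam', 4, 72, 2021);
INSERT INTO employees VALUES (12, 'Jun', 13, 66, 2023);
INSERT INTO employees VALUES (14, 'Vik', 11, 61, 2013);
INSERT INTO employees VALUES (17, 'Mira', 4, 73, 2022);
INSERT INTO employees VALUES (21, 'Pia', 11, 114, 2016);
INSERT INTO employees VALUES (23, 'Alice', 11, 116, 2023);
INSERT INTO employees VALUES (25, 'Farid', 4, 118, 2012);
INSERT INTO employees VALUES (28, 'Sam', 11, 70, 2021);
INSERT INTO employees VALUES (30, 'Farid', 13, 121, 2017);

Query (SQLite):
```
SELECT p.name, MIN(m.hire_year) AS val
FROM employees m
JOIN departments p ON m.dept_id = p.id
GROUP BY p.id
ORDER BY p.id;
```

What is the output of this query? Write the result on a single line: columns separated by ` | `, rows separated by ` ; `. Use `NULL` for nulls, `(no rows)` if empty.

Finance | 2012 ; Design | 2013 ; Research | 2022 ; Engineering | 2017

Join each employees row to its departments via dept_id.
Group joined rows by departments.id; compute MIN(m.hire_year) per group.
  4: ids {1, 7, 17, 25} → MIN(m.hire_year)=2012
  11: ids {14, 21, 23, 28} → MIN(m.hire_year)=2013
  12: ids {6} → MIN(m.hire_year)=2022
  13: ids {12, 30} → MIN(m.hire_year)=2017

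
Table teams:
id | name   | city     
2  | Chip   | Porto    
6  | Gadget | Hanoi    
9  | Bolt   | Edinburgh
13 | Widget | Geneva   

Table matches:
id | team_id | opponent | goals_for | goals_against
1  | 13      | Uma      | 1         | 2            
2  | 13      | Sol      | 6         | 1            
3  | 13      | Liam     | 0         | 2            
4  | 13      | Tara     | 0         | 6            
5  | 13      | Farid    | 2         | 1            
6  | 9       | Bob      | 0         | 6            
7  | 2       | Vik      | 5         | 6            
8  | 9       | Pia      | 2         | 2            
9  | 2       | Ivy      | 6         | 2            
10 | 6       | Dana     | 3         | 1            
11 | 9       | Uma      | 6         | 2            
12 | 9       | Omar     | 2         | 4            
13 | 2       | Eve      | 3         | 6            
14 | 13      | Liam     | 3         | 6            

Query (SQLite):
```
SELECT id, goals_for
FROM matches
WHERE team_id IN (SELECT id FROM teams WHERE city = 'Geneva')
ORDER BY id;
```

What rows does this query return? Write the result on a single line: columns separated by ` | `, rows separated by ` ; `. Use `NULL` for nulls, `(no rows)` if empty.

1 | 1 ; 2 | 6 ; 3 | 0 ; 4 | 0 ; 5 | 2 ; 14 | 3

Inner query: teams.id where city = 'Geneva'.
Outer: keep matches rows whose team_id is in that set.
Inner query → {13}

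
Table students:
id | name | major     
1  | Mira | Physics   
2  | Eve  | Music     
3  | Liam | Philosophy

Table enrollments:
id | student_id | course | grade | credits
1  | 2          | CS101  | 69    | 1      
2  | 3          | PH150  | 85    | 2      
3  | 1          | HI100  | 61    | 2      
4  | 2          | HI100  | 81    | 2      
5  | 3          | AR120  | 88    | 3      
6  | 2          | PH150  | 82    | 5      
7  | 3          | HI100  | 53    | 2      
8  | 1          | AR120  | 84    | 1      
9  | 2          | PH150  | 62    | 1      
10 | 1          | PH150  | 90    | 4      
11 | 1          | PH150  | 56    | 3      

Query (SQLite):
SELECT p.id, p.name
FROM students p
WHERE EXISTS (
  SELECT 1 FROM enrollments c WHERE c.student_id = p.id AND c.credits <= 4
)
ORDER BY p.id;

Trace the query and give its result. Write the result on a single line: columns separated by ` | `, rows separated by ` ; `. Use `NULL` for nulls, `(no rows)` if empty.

1 | Mira ; 2 | Eve ; 3 | Liam

For each students row, check whether any enrollments with matching student_id has credits <= 4.
Keep rows where that is true.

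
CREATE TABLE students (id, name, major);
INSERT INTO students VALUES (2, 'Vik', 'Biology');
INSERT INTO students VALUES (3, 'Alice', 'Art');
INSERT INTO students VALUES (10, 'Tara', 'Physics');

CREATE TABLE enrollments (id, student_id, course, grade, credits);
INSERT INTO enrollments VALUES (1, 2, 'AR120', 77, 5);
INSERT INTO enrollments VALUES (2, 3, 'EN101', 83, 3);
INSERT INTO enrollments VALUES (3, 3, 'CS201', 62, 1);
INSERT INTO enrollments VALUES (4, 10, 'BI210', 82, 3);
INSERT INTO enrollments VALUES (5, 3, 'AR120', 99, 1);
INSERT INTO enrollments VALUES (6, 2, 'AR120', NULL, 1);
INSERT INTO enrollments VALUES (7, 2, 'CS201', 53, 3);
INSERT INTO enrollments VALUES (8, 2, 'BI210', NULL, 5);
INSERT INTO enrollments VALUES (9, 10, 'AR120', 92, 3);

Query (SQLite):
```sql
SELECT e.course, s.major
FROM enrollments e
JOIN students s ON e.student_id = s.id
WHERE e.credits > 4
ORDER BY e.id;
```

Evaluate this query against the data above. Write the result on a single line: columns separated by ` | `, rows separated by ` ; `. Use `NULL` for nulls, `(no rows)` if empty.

AR120 | Biology ; BI210 | Biology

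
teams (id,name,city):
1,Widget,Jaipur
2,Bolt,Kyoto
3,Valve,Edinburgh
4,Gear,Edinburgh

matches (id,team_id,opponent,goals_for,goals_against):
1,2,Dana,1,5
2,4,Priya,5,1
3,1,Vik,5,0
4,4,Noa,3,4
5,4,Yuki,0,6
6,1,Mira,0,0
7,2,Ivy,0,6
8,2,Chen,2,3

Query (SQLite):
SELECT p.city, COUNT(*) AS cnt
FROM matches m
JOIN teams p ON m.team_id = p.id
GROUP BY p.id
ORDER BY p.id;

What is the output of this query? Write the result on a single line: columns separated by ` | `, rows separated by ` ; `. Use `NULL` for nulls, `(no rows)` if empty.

Join each matches row to its teams via team_id.
Group joined rows by teams.id; compute COUNT(*) per group.
  1: ids {3, 6} → COUNT(*)=2
  2: ids {1, 7, 8} → COUNT(*)=3
  4: ids {2, 4, 5} → COUNT(*)=3

Jaipur | 2 ; Kyoto | 3 ; Edinburgh | 3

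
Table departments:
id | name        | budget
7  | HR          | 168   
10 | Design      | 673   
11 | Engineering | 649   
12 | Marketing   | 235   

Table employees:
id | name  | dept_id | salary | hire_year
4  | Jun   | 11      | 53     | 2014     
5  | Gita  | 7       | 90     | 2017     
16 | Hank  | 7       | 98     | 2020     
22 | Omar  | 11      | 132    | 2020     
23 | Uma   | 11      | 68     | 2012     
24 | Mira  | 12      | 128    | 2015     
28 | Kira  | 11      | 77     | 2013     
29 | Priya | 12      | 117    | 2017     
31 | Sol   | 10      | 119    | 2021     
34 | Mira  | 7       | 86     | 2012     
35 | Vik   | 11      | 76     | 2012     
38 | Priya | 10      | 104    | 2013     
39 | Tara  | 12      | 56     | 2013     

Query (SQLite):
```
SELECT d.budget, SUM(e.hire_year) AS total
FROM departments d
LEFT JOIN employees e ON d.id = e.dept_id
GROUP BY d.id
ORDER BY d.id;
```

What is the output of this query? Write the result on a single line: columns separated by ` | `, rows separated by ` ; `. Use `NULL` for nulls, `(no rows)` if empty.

168 | 6049 ; 673 | 4034 ; 649 | 10071 ; 235 | 6045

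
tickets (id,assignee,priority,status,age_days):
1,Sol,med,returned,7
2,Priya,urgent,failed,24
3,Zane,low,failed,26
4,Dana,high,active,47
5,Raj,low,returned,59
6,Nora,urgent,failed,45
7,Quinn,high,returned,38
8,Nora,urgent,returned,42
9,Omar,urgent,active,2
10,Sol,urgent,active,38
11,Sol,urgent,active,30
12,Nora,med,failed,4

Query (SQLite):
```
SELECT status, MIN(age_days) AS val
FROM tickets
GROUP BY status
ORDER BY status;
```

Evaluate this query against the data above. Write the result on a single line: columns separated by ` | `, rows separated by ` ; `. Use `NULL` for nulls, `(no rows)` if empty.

active | 2 ; failed | 4 ; returned | 7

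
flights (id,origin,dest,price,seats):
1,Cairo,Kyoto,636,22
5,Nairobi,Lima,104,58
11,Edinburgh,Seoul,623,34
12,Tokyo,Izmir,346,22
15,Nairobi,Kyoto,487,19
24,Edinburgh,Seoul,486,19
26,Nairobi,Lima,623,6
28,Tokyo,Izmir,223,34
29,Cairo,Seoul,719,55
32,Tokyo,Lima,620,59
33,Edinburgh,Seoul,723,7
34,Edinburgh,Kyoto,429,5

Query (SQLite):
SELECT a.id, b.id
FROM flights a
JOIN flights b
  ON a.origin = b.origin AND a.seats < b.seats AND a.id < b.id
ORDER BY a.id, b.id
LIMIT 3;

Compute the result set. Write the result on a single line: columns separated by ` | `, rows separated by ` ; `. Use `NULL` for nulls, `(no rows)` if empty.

Pairs (a,b) with same origin, a.seats < b.seats, a.id < b.id.
origin groups: Cairo:{1,29} Edinburgh:{11,24,33,34} Nairobi:{5,15,26} Tokyo:{12,28,32}
Ordered by (a.id, b.id); first 3.

1 | 29 ; 12 | 28 ; 12 | 32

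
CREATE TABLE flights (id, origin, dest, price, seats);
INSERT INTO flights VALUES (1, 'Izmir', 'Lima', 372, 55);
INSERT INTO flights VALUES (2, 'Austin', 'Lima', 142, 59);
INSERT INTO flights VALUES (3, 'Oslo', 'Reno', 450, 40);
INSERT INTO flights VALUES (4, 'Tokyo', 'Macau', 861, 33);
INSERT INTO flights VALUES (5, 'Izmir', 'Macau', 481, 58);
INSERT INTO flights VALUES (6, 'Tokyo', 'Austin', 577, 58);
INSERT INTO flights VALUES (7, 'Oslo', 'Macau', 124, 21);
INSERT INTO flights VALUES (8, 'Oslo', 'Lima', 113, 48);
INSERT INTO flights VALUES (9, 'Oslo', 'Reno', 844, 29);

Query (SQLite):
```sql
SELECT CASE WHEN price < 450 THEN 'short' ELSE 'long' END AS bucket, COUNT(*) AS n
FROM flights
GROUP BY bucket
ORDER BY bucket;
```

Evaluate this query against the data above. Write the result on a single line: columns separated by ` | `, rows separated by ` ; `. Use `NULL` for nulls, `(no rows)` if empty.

long | 5 ; short | 4

Bucket rows by price < 450 → 'short' else 'long'; count each bucket.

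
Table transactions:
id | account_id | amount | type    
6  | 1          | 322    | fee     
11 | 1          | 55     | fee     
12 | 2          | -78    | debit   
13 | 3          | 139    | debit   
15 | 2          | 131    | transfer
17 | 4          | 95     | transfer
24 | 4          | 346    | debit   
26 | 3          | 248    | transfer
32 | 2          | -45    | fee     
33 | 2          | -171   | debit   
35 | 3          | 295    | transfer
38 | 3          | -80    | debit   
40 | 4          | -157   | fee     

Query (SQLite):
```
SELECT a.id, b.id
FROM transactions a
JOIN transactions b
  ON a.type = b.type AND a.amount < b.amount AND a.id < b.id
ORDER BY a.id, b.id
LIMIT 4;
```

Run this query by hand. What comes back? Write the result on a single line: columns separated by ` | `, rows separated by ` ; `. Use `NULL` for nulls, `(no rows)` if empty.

Pairs (a,b) with same type, a.amount < b.amount, a.id < b.id.
type groups: debit:{12,13,24,33,38} fee:{6,11,32,40} transfer:{15,17,26,35}
Ordered by (a.id, b.id); first 4.

12 | 13 ; 12 | 24 ; 13 | 24 ; 15 | 26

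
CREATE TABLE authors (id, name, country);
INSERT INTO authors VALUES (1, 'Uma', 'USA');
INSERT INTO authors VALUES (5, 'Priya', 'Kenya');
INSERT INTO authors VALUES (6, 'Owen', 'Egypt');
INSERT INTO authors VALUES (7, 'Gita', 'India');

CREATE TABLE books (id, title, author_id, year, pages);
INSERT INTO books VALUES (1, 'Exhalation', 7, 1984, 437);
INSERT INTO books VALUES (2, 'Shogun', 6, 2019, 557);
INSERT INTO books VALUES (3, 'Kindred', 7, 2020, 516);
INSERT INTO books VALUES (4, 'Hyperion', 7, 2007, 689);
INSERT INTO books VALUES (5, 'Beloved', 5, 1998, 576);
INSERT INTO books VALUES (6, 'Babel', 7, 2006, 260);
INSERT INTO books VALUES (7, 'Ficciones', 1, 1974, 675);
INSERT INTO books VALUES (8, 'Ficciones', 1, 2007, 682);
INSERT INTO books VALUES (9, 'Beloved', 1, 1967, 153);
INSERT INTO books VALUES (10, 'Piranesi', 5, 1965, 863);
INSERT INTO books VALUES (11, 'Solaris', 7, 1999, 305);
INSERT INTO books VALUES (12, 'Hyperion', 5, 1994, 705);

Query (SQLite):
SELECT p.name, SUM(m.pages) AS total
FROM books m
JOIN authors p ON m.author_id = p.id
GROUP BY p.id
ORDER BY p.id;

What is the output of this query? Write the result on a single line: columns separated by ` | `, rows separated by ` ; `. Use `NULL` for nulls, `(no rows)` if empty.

Join each books row to its authors via author_id.
Group joined rows by authors.id; compute SUM(m.pages) per group.
  1: ids {7, 8, 9} → SUM(m.pages)=1510
  5: ids {5, 10, 12} → SUM(m.pages)=2144
  6: ids {2} → SUM(m.pages)=557
  7: ids {1, 3, 4, 6, 11} → SUM(m.pages)=2207

Uma | 1510 ; Priya | 2144 ; Owen | 557 ; Gita | 2207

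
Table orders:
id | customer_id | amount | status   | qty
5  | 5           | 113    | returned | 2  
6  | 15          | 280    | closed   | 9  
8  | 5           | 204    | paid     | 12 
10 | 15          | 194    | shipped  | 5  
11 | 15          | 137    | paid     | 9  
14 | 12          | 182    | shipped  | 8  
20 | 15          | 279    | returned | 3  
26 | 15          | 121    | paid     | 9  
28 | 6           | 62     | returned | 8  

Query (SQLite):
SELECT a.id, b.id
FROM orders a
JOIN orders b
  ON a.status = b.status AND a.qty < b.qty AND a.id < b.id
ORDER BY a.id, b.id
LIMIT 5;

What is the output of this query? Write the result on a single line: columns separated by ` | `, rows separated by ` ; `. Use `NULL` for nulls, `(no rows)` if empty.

Pairs (a,b) with same status, a.qty < b.qty, a.id < b.id.
status groups: closed:{6} paid:{8,11,26} returned:{5,20,28} shipped:{10,14}
Ordered by (a.id, b.id); first 5.

5 | 20 ; 5 | 28 ; 10 | 14 ; 20 | 28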